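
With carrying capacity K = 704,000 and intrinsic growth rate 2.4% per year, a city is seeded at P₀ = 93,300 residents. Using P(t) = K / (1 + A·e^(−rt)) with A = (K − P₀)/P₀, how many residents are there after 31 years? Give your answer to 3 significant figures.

A = (704000 − 93300)/93300 = 6.54555
P(31) = 704000 / (1 + 6.54555·e^(−0.024·31)) = 704000 / (1 + 6.54555·0.475209)
= 704000 / 4.11051 ≈ 171268.41

≈ 171,000 residents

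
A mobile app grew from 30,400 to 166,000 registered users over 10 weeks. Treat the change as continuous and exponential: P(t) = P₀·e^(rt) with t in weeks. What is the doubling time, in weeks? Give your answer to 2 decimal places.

r = ln(166000/30400) / 10 = ln(5.46053) / 10 ≈ 0.169755 per week
doubling time = ln 2 / |r| = 0.69315 / 0.169755

doubling time ≈ 4.08 weeks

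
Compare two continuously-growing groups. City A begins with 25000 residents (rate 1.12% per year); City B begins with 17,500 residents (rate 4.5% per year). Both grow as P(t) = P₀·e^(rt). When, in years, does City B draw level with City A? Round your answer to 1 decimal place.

25000·e^(0.0112t) = 17500·e^(0.045t)
25000/17500 = e^((0.045 − 0.0112)t) → ln(1.42857) = 0.0338·t
t = 0.35667 / 0.0338

t ≈ 10.6 years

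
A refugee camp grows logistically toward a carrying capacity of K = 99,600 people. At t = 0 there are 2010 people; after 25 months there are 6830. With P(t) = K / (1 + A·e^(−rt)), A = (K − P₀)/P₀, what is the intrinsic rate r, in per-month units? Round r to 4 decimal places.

r ≈ 0.0510 per month

A = (99600 − 2010)/2010 = 48.55224
6830 = 99600/(1 + 48.55224·e^(−r·25)) → e^(−25r) = (14.58272 − 1)/48.55224 = 0.279755
r = −ln(0.279755)/25 = 1.27384/25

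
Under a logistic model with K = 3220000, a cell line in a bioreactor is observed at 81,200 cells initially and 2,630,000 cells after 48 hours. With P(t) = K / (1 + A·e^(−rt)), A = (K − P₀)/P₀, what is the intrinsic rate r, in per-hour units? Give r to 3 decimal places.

r ≈ 0.107 per hour

A = (3220000 − 81200)/81200 = 38.65517
2630000 = 3220000/(1 + 38.65517·e^(−r·48)) → e^(−48r) = (1.22433 − 1)/38.65517 = 0.005803
r = −ln(0.005803)/48 = 5.1493/48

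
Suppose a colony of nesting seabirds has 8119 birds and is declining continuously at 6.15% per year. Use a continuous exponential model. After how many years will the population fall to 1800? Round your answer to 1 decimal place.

1800 = 8119 · e^(-0.0615·t)
t = ln(1800/8119) / -0.0615 = ln(0.2217) / -0.0615 = -1.50642 / -0.0615

t ≈ 24.5 years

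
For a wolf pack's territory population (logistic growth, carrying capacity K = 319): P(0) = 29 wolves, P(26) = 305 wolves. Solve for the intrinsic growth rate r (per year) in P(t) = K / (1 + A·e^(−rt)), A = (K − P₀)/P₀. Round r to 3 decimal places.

A = (319 − 29)/29 = 10
305 = 319/(1 + 10·e^(−r·26)) → e^(−26r) = (1.0459 − 1)/10 = 0.00459
r = −ln(0.00459)/26 = 5.38384/26

r ≈ 0.207 per year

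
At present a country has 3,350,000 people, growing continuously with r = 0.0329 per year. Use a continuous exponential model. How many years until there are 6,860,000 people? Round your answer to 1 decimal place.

6860000 = 3350000 · e^(0.0329·t)
t = ln(6860000/3350000) / 0.0329 = ln(2.04776) / 0.0329 = 0.71675 / 0.0329

t ≈ 21.8 years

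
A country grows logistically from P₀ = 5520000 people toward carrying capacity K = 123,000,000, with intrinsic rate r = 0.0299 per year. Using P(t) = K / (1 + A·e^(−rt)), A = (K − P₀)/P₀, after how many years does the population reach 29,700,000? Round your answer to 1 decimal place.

t ≈ 64.0 years

A = (123000000 − 5520000)/5520000 = 21.28261
29700000 = 123000000/(1 + 21.28261·e^(−0.0299t)) → 1 + 21.28261·e^(−0.0299t) = 4.14141
e^(−0.0299t) = 0.147605 → t = ln(6.77485)/0.0299 = 1.91322/0.0299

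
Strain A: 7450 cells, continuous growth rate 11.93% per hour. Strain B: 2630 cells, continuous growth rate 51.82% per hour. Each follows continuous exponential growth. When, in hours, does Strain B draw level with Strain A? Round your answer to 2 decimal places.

t ≈ 2.61 hours

7450·e^(0.1193t) = 2630·e^(0.5182t)
7450/2630 = e^((0.5182 − 0.1193)t) → ln(2.8327) = 0.3989·t
t = 1.04123 / 0.3989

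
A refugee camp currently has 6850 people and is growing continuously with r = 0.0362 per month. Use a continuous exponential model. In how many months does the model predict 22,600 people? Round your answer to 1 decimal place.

22600 = 6850 · e^(0.0362·t)
t = ln(22600/6850) / 0.0362 = ln(3.29927) / 0.0362 = 1.1937 / 0.0362

t ≈ 33.0 months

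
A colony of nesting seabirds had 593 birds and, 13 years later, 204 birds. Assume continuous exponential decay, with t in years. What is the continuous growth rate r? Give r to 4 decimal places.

204 = 593 · e^(r·13)
e^(13r) = 204/593 = 0.34401
r = ln(0.34401) / 13 = -1.06707 / 13

r ≈ -0.0821 per year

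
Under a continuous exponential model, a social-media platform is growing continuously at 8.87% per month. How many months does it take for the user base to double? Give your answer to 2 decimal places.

doubling time ≈ 7.81 months

doubling time = ln(2) / |r| = 0.69315 / 0.0887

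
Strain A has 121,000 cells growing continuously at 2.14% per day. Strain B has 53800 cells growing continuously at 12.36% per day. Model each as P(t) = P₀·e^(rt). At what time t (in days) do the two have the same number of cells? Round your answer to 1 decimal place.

121000·e^(0.0214t) = 53800·e^(0.1236t)
121000/53800 = e^((0.1236 − 0.0214)t) → ln(2.24907) = 0.1022·t
t = 0.81052 / 0.1022

t ≈ 7.9 days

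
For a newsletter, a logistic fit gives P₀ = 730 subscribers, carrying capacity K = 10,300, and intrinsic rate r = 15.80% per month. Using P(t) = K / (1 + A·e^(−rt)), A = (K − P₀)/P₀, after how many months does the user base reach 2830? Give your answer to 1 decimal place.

t ≈ 10.1 months

A = (10300 − 730)/730 = 13.10959
2830 = 10300/(1 + 13.10959·e^(−0.158t)) → 1 + 13.10959·e^(−0.158t) = 3.63958
e^(−0.158t) = 0.201347 → t = ln(4.96655)/0.158 = 1.60273/0.158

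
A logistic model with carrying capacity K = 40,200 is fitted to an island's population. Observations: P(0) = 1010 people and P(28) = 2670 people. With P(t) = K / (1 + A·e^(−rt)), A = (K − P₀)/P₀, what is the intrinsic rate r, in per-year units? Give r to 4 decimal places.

r ≈ 0.0363 per year

A = (40200 − 1010)/1010 = 38.80198
2670 = 40200/(1 + 38.80198·e^(−r·28)) → e^(−28r) = (15.05618 − 1)/38.80198 = 0.362254
r = −ln(0.362254)/28 = 1.01541/28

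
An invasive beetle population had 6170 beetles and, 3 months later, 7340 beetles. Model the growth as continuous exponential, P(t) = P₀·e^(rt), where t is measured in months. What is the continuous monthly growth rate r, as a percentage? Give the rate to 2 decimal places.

7340 = 6170 · e^(r·3)
e^(3r) = 7340/6170 = 1.18963
r = ln(1.18963) / 3 = 0.17364 / 3

r ≈ 5.79% per month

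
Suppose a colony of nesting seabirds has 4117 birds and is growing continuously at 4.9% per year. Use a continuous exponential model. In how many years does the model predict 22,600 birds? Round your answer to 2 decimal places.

22600 = 4117 · e^(0.049·t)
t = ln(22600/4117) / 0.049 = ln(5.48943) / 0.049 = 1.70283 / 0.049

t ≈ 34.75 years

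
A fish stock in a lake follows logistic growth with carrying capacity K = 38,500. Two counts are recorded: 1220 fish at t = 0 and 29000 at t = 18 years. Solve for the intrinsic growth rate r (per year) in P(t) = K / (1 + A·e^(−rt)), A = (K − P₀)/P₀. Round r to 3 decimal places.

A = (38500 − 1220)/1220 = 30.55738
29000 = 38500/(1 + 30.55738·e^(−r·18)) → e^(−18r) = (1.32759 − 1)/30.55738 = 0.01072
r = −ln(0.01072)/18 = 4.53561/18

r ≈ 0.252 per year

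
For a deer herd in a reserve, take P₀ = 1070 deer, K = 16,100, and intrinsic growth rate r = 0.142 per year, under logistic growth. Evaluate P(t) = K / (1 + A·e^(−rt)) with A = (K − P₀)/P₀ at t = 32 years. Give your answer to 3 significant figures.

A = (16100 − 1070)/1070 = 14.04673
P(32) = 16100 / (1 + 14.04673·e^(−0.142·32)) = 16100 / (1 + 14.04673·0.010631)
= 16100 / 1.14933 ≈ 14008.19

≈ 14,000 deer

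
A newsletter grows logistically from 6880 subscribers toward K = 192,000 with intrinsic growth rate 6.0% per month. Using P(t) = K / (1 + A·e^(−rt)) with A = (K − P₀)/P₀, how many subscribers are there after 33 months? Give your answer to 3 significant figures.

≈ 40,700 subscribers

A = (192000 − 6880)/6880 = 26.90698
P(33) = 192000 / (1 + 26.90698·e^(−0.06·33)) = 192000 / (1 + 26.90698·0.138069)
= 192000 / 4.71503 ≈ 40720.88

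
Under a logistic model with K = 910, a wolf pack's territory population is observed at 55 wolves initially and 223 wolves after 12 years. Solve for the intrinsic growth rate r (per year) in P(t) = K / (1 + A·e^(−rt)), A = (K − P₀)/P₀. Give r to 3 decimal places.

A = (910 − 55)/55 = 15.54545
223 = 910/(1 + 15.54545·e^(−r·12)) → e^(−12r) = (4.08072 − 1)/15.54545 = 0.198175
r = −ln(0.198175)/12 = 1.61861/12

r ≈ 0.135 per year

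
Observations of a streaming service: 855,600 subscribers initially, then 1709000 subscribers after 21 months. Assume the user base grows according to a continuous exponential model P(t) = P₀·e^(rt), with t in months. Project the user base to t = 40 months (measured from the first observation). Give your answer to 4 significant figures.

≈ 3,196,000 subscribers

r = ln(1709000/855600) / 21 ≈ 0.032946 per month
P(40) = 855600 · e^(0.032946·40) = 855600 · 3.73531 ≈ 3195928.37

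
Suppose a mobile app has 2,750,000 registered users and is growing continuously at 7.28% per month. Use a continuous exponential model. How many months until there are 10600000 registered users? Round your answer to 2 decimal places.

t ≈ 18.53 months

10600000 = 2750000 · e^(0.0728·t)
t = ln(10600000/2750000) / 0.0728 = ln(3.85455) / 0.0728 = 1.34925 / 0.0728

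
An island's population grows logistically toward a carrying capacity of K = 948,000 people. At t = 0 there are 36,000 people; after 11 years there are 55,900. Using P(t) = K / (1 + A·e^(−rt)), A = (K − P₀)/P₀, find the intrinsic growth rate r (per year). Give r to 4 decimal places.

r ≈ 0.0420 per year

A = (948000 − 36000)/36000 = 25.33333
55900 = 948000/(1 + 25.33333·e^(−r·11)) → e^(−11r) = (16.95886 − 1)/25.33333 = 0.629955
r = −ln(0.629955)/11 = 0.46211/11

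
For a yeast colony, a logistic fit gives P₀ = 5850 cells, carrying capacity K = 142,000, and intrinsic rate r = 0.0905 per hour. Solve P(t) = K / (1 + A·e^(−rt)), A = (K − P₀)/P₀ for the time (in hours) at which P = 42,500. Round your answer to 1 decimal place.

t ≈ 25.4 hours

A = (142000 − 5850)/5850 = 23.2735
42500 = 142000/(1 + 23.2735·e^(−0.0905t)) → 1 + 23.2735·e^(−0.0905t) = 3.34118
e^(−0.0905t) = 0.100594 → t = ln(9.94094)/0.0905 = 2.29666/0.0905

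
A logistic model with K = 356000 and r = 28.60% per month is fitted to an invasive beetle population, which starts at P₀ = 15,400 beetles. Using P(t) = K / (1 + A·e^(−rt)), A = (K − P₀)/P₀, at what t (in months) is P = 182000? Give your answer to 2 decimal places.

A = (356000 − 15400)/15400 = 22.11688
182000 = 356000/(1 + 22.11688·e^(−0.286t)) → 1 + 22.11688·e^(−0.286t) = 1.95604
e^(−0.286t) = 0.043227 → t = ln(23.13375)/0.286 = 3.14129/0.286

t ≈ 10.98 months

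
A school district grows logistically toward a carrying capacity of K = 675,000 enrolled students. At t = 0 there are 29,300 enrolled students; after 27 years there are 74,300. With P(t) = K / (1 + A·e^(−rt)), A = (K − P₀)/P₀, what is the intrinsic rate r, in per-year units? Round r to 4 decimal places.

r ≈ 0.0371 per year

A = (675000 − 29300)/29300 = 22.03754
74300 = 675000/(1 + 22.03754·e^(−r·27)) → e^(−27r) = (9.08479 − 1)/22.03754 = 0.366864
r = −ln(0.366864)/27 = 1.00276/27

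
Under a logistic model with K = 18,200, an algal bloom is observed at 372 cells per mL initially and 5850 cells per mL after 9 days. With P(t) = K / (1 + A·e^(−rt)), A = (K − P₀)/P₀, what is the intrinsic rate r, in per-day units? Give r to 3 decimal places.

r ≈ 0.347 per day

A = (18200 − 372)/372 = 47.92473
5850 = 18200/(1 + 47.92473·e^(−r·9)) → e^(−9r) = (3.11111 − 1)/47.92473 = 0.044051
r = −ln(0.044051)/9 = 3.12242/9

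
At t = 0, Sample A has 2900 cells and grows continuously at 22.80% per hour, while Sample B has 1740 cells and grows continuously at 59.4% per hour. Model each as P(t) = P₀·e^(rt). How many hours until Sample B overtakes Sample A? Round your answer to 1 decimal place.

t ≈ 1.4 hours

2900·e^(0.228t) = 1740·e^(0.594t)
2900/1740 = e^((0.594 − 0.228)t) → ln(1.66667) = 0.366·t
t = 0.51083 / 0.366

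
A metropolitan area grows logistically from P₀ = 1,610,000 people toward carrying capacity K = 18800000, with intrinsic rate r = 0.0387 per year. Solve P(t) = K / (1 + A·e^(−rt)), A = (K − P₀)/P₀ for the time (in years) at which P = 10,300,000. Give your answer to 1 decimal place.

t ≈ 66.2 years

A = (18800000 − 1610000)/1610000 = 10.67702
10300000 = 18800000/(1 + 10.67702·e^(−0.0387t)) → 1 + 10.67702·e^(−0.0387t) = 1.82524
e^(−0.0387t) = 0.077291 → t = ln(12.93803)/0.0387 = 2.56017/0.0387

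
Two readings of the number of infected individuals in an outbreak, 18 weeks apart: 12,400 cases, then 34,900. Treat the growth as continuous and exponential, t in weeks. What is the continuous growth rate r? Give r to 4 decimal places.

34900 = 12400 · e^(r·18)
e^(18r) = 34900/12400 = 2.81452
r = ln(2.81452) / 18 = 1.03479 / 18

r ≈ 0.0575 per week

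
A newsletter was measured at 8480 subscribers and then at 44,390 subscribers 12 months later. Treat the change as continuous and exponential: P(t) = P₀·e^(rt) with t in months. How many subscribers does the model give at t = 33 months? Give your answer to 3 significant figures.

r = ln(44390/8480) / 12 ≈ 0.137942 per month
P(33) = 8480 · e^(0.137942·33) = 8480 · 94.82996 ≈ 804158.04

≈ 804,000 subscribers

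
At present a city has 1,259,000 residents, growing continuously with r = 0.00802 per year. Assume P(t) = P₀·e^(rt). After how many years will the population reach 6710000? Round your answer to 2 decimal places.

6710000 = 1259000 · e^(0.00802·t)
t = ln(6710000/1259000) / 0.00802 = ln(5.32963) / 0.00802 = 1.67328 / 0.00802

t ≈ 208.64 years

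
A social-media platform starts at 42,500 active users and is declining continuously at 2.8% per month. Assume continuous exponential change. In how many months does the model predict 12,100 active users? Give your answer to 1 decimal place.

t ≈ 44.9 months

12100 = 42500 · e^(-0.028·t)
t = ln(12100/42500) / -0.028 = ln(0.28471) / -0.028 = -1.2563 / -0.028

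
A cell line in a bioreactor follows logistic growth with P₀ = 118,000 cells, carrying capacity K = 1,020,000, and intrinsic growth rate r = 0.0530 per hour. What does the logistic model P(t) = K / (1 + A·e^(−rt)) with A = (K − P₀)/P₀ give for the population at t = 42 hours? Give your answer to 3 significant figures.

A = (1020000 − 118000)/118000 = 7.64407
P(42) = 1020000 / (1 + 7.64407·e^(−0.053·42)) = 1020000 / (1 + 7.64407·0.107959)
= 1020000 / 1.82525 ≈ 558827.86

≈ 559,000 cells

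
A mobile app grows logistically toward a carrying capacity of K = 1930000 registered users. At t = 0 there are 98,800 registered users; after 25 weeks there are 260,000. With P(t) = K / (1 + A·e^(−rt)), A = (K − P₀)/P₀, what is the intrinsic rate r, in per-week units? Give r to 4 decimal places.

A = (1930000 − 98800)/98800 = 18.53441
260000 = 1930000/(1 + 18.53441·e^(−r·25)) → e^(−25r) = (7.42308 − 1)/18.53441 = 0.346549
r = −ln(0.346549)/25 = 1.05973/25

r ≈ 0.0424 per week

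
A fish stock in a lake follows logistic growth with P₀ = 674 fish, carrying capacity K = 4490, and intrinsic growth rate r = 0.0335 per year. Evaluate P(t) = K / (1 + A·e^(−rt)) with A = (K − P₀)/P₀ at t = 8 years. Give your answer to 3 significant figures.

A = (4490 − 674)/674 = 5.66172
P(8) = 4490 / (1 + 5.66172·e^(−0.0335·8)) = 4490 / (1 + 5.66172·0.764908)
= 4490 / 5.33069 ≈ 842.29

≈ 842 fish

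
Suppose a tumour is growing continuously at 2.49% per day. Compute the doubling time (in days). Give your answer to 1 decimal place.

doubling time = ln(2) / |r| = 0.69315 / 0.0249

doubling time ≈ 27.8 days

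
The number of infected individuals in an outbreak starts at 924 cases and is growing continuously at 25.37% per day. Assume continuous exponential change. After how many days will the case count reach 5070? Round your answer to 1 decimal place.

t ≈ 6.7 days

5070 = 924 · e^(0.2537·t)
t = ln(5070/924) / 0.2537 = ln(5.48701) / 0.2537 = 1.70238 / 0.2537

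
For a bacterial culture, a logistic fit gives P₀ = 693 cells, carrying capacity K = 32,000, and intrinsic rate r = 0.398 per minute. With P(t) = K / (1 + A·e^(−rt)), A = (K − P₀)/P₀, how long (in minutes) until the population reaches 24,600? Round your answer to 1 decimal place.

A = (32000 − 693)/693 = 45.17605
24600 = 32000/(1 + 45.17605·e^(−0.398t)) → 1 + 45.17605·e^(−0.398t) = 1.30081
e^(−0.398t) = 0.006659 → t = ln(150.17983)/0.398 = 5.01183/0.398

t ≈ 12.6 minutes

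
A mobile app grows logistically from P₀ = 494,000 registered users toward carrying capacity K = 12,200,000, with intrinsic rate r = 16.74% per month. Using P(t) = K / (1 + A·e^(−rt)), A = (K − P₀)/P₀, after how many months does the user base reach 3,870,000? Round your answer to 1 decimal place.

t ≈ 14.3 months

A = (12200000 − 494000)/494000 = 23.69636
3870000 = 12200000/(1 + 23.69636·e^(−0.1674t)) → 1 + 23.69636·e^(−0.1674t) = 3.15245
e^(−0.1674t) = 0.090835 → t = ln(11.00899)/0.1674 = 2.39871/0.1674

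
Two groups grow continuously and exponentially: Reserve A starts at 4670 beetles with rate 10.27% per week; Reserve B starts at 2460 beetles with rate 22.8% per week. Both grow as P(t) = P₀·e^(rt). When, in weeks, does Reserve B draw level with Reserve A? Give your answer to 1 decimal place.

t ≈ 5.1 weeks

4670·e^(0.1027t) = 2460·e^(0.228t)
4670/2460 = e^((0.228 − 0.1027)t) → ln(1.89837) = 0.1253·t
t = 0.641 / 0.1253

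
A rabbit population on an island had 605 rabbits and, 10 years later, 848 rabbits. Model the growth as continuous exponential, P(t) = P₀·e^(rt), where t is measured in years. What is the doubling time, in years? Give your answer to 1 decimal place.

doubling time ≈ 20.5 years

r = ln(848/605) / 10 = ln(1.40165) / 10 ≈ 0.033765 per year
doubling time = ln 2 / |r| = 0.69315 / 0.033765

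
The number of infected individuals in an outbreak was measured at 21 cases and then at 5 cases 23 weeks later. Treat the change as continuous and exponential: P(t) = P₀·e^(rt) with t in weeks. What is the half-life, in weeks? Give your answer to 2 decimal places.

half-life ≈ 11.11 weeks

r = ln(5/21) / 23 = ln(0.2381) / 23 ≈ -0.062395 per week
half-life = ln 2 / |r| = 0.69315 / 0.062395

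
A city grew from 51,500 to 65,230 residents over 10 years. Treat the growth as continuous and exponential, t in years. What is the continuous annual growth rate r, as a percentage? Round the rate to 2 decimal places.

r ≈ 2.36% per year

65230 = 51500 · e^(r·10)
e^(10r) = 65230/51500 = 1.2666
r = ln(1.2666) / 10 = 0.23634 / 10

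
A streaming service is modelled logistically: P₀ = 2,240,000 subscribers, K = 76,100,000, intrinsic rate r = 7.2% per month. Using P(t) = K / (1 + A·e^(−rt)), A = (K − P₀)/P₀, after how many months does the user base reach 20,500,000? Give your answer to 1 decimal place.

t ≈ 34.7 months

A = (76100000 − 2240000)/2240000 = 32.97321
20500000 = 76100000/(1 + 32.97321·e^(−0.072t)) → 1 + 32.97321·e^(−0.072t) = 3.7122
e^(−0.072t) = 0.082254 → t = ln(12.15739)/0.072 = 2.49794/0.072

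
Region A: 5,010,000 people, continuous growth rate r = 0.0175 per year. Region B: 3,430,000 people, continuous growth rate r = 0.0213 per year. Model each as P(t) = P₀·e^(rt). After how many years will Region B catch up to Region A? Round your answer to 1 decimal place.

t ≈ 99.7 years

5010000·e^(0.0175t) = 3430000·e^(0.0213t)
5010000/3430000 = e^((0.0213 − 0.0175)t) → ln(1.46064) = 0.0038·t
t = 0.37888 / 0.0038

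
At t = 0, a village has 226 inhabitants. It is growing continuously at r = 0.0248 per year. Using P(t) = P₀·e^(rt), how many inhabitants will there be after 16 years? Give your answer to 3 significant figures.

P(16) = 226 · e^(0.0248·16) = 226 · e^(0.3968)
= 226 · 1.48706 ≈ 336.08

≈ 336 inhabitants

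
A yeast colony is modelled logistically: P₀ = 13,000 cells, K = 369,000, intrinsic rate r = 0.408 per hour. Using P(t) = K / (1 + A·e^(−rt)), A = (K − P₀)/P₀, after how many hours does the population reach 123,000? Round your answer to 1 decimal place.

t ≈ 6.4 hours

A = (369000 − 13000)/13000 = 27.38462
123000 = 369000/(1 + 27.38462·e^(−0.408t)) → 1 + 27.38462·e^(−0.408t) = 3
e^(−0.408t) = 0.073034 → t = ln(13.69231)/0.408 = 2.61683/0.408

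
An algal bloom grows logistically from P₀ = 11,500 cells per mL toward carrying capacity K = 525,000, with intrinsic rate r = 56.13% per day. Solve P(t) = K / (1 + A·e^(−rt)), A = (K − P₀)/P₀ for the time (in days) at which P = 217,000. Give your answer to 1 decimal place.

t ≈ 6.1 days

A = (525000 − 11500)/11500 = 44.65217
217000 = 525000/(1 + 44.65217·e^(−0.5613t)) → 1 + 44.65217·e^(−0.5613t) = 2.41935
e^(−0.5613t) = 0.031787 → t = ln(31.45949)/0.5613 = 3.4487/0.5613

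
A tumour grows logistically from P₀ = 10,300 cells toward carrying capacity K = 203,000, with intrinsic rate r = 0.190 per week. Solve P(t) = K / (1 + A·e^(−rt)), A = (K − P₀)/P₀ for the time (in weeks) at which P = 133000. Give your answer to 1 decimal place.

A = (203000 − 10300)/10300 = 18.70874
133000 = 203000/(1 + 18.70874·e^(−0.19t)) → 1 + 18.70874·e^(−0.19t) = 1.52632
e^(−0.19t) = 0.028132 → t = ln(35.5466)/0.19 = 3.57084/0.19

t ≈ 18.8 weeks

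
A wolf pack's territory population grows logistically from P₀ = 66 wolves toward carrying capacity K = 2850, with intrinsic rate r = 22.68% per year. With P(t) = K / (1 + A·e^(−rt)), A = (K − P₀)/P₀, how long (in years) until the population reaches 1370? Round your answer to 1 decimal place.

A = (2850 − 66)/66 = 42.18182
1370 = 2850/(1 + 42.18182·e^(−0.2268t)) → 1 + 42.18182·e^(−0.2268t) = 2.08029
e^(−0.2268t) = 0.02561 → t = ln(39.04668)/0.2268 = 3.66476/0.2268

t ≈ 16.2 years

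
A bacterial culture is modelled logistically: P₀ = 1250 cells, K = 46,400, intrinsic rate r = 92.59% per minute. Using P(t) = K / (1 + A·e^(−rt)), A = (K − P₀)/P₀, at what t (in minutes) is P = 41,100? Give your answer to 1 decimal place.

t ≈ 6.1 minutes

A = (46400 − 1250)/1250 = 36.12
41100 = 46400/(1 + 36.12·e^(−0.9259t)) → 1 + 36.12·e^(−0.9259t) = 1.12895
e^(−0.9259t) = 0.00357 → t = ln(280.10038)/0.9259 = 5.63515/0.9259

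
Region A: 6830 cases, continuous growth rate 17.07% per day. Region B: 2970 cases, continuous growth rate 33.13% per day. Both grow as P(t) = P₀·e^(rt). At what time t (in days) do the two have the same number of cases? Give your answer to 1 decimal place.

t ≈ 5.2 days

6830·e^(0.1707t) = 2970·e^(0.3313t)
6830/2970 = e^((0.3313 − 0.1707)t) → ln(2.29966) = 0.1606·t
t = 0.83276 / 0.1606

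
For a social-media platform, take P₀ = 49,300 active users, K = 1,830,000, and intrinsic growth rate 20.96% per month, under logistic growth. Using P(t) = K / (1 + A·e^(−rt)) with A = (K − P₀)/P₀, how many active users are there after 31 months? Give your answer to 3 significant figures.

≈ 1,740,000 active users

A = (1830000 − 49300)/49300 = 36.11968
P(31) = 1830000 / (1 + 36.11968·e^(−0.2096·31)) = 1830000 / (1 + 36.11968·0.001507)
= 1830000 / 1.05443 ≈ 1735527.89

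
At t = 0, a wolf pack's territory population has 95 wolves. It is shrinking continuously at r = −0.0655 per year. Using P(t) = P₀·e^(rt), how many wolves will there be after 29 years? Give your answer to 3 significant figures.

P(29) = 95 · e^(-0.0655·29) = 95 · e^(-1.8995)
= 95 · 0.14964 ≈ 14.22

≈ 14.2 wolves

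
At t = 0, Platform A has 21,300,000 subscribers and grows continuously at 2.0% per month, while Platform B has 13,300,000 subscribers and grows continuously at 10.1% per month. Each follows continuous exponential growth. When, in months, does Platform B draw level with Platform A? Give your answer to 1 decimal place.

21300000·e^(0.02t) = 13300000·e^(0.101t)
21300000/13300000 = e^((0.101 − 0.02)t) → ln(1.6015) = 0.081·t
t = 0.47094 / 0.081

t ≈ 5.8 months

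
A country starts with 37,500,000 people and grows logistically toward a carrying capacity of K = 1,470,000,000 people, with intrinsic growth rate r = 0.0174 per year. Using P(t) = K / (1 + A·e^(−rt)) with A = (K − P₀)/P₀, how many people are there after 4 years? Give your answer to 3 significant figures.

A = (1470000000 − 37500000)/37500000 = 38.2
P(4) = 1470000000 / (1 + 38.2·e^(−0.0174·4)) = 1470000000 / (1 + 38.2·0.932767)
= 1470000000 / 36.63169 ≈ 40129184.58

≈ 40,100,000 people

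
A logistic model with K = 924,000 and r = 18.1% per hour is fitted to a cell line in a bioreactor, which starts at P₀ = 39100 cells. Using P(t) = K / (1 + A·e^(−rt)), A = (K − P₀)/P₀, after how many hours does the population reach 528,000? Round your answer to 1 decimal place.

t ≈ 18.8 hours

A = (924000 − 39100)/39100 = 22.63171
528000 = 924000/(1 + 22.63171·e^(−0.181t)) → 1 + 22.63171·e^(−0.181t) = 1.75
e^(−0.181t) = 0.033139 → t = ln(30.17562)/0.181 = 3.40703/0.181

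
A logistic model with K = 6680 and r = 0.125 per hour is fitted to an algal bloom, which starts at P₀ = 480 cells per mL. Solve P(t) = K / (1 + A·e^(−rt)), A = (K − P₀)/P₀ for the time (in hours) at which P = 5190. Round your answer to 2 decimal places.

A = (6680 − 480)/480 = 12.91667
5190 = 6680/(1 + 12.91667·e^(−0.125t)) → 1 + 12.91667·e^(−0.125t) = 1.28709
e^(−0.125t) = 0.022226 → t = ln(44.99161)/0.125 = 3.80648/0.125

t ≈ 30.45 hours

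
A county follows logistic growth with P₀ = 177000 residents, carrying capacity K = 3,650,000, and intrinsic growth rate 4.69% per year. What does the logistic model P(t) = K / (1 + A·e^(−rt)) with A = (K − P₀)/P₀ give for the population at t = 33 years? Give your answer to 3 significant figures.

A = (3650000 − 177000)/177000 = 19.62147
P(33) = 3650000 / (1 + 19.62147·e^(−0.0469·33)) = 3650000 / (1 + 19.62147·0.212737)
= 3650000 / 5.17421 ≈ 705422.15

≈ 705,000 residents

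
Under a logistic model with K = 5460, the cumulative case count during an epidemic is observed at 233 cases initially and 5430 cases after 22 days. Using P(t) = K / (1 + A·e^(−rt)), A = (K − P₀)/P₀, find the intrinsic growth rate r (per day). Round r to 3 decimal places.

r ≈ 0.378 per day

A = (5460 − 233)/233 = 22.43348
5430 = 5460/(1 + 22.43348·e^(−r·22)) → e^(−22r) = (1.00552 − 1)/22.43348 = 0.000246
r = −ln(0.000246)/22 = 8.30905/22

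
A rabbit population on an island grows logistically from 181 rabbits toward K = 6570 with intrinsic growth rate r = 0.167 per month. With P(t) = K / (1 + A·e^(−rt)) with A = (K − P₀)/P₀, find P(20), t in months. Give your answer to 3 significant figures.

A = (6570 − 181)/181 = 35.29834
P(20) = 6570 / (1 + 35.29834·e^(−0.167·20)) = 6570 / (1 + 35.29834·0.035437)
= 6570 / 2.25087 ≈ 2918.88

≈ 2,920 rabbits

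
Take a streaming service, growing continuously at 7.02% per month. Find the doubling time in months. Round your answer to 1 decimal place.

doubling time = ln(2) / |r| = 0.69315 / 0.0702

doubling time ≈ 9.9 months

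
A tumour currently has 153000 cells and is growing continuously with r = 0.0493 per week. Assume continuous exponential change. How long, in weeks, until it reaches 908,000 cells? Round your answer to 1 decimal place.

t ≈ 36.1 weeks

908000 = 153000 · e^(0.0493·t)
t = ln(908000/153000) / 0.0493 = ln(5.93464) / 0.0493 = 1.78081 / 0.0493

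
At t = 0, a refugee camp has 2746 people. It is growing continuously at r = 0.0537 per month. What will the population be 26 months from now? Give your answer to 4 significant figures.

≈ 11,090 people

P(26) = 2746 · e^(0.0537·26) = 2746 · e^(1.3962)
= 2746 · 4.03982 ≈ 11093.34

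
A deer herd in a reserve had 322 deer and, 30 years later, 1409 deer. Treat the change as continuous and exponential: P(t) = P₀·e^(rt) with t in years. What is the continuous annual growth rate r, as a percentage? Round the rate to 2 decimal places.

r ≈ 4.92% per year

1409 = 322 · e^(r·30)
e^(30r) = 1409/322 = 4.37578
r = ln(4.37578) / 30 = 1.47608 / 30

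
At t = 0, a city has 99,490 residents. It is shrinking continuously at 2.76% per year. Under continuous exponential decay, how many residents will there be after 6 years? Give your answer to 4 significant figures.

P(6) = 99490 · e^(-0.0276·6) = 99490 · e^(-0.1656)
= 99490 · 0.84739 ≈ 84306.35

≈ 84,310 residents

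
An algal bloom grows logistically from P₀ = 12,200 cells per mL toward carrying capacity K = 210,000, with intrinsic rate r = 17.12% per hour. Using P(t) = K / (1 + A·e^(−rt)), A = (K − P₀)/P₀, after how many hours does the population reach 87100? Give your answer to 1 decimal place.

A = (210000 − 12200)/12200 = 16.21311
87100 = 210000/(1 + 16.21311·e^(−0.1712t)) → 1 + 16.21311·e^(−0.1712t) = 2.41102
e^(−0.1712t) = 0.08703 → t = ln(11.49034)/0.1712 = 2.44151/0.1712

t ≈ 14.3 hours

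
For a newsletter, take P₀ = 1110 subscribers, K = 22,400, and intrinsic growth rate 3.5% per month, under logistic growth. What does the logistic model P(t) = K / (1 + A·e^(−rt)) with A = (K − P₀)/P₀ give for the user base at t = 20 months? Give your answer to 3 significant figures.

A = (22400 − 1110)/1110 = 19.18018
P(20) = 22400 / (1 + 19.18018·e^(−0.035·20)) = 22400 / (1 + 19.18018·0.496585)
= 22400 / 10.5246 ≈ 2128.35

≈ 2,130 subscribers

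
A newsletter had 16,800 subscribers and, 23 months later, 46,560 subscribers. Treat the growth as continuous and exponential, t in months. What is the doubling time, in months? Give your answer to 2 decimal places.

r = ln(46560/16800) / 23 = ln(2.77143) / 23 ≈ 0.04432 per month
doubling time = ln 2 / |r| = 0.69315 / 0.04432

doubling time ≈ 15.64 months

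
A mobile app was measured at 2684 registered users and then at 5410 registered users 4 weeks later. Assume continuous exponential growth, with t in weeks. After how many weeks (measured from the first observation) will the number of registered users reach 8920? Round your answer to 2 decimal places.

t ≈ 6.85 weeks

r = ln(5410/2684) / 4 ≈ 0.175235 per week
t = ln(8920/2684) / r = 1.20099 / 0.175235 ≈ 6.854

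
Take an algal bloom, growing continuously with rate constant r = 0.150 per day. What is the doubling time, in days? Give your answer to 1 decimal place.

doubling time ≈ 4.6 days

doubling time = ln(2) / |r| = 0.69315 / 0.15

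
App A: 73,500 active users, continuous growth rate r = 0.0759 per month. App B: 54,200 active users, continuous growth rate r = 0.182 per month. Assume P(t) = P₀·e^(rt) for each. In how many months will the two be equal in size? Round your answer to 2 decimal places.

73500·e^(0.0759t) = 54200·e^(0.182t)
73500/54200 = e^((0.182 − 0.0759)t) → ln(1.35609) = 0.1061·t
t = 0.3046 / 0.1061

t ≈ 2.87 months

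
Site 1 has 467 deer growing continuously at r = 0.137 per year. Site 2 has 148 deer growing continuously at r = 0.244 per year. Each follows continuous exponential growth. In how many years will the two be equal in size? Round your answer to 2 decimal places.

467·e^(0.137t) = 148·e^(0.244t)
467/148 = e^((0.244 − 0.137)t) → ln(3.15541) = 0.107·t
t = 1.14912 / 0.107

t ≈ 10.74 years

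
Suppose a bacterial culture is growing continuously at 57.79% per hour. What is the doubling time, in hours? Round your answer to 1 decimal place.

doubling time ≈ 1.2 hours

doubling time = ln(2) / |r| = 0.69315 / 0.5779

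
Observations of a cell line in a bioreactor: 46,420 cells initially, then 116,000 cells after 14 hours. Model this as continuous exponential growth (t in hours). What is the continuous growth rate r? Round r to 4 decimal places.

116000 = 46420 · e^(r·14)
e^(14r) = 116000/46420 = 2.49892
r = ln(2.49892) / 14 = 0.91586 / 14

r ≈ 0.0654 per hour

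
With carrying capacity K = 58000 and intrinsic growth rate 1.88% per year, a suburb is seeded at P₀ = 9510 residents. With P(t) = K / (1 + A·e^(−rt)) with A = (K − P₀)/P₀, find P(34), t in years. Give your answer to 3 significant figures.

A = (58000 − 9510)/9510 = 5.09884
P(34) = 58000 / (1 + 5.09884·e^(−0.0188·34)) = 58000 / (1 + 5.09884·0.527714)
= 58000 / 3.69073 ≈ 15715.03

≈ 15,700 residents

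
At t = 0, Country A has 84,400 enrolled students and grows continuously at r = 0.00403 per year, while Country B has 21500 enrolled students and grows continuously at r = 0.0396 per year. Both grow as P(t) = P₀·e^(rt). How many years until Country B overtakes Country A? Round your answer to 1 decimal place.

84400·e^(0.00403t) = 21500·e^(0.0396t)
84400/21500 = e^((0.0396 − 0.00403)t) → ln(3.92558) = 0.03557·t
t = 1.36751 / 0.03557

t ≈ 38.4 years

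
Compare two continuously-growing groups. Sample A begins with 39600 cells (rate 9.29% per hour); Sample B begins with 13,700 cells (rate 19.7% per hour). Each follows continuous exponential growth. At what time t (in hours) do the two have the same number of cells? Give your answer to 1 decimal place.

39600·e^(0.0929t) = 13700·e^(0.197t)
39600/13700 = e^((0.197 − 0.0929)t) → ln(2.89051) = 0.1041·t
t = 1.06143 / 0.1041

t ≈ 10.2 hours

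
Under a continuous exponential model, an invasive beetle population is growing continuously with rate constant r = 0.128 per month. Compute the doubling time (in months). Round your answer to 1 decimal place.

doubling time ≈ 5.4 months

doubling time = ln(2) / |r| = 0.69315 / 0.128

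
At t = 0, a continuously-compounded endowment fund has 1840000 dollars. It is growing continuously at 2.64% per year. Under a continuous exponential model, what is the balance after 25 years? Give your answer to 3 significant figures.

≈ 3,560,000 dollars

P(25) = 1840000 · e^(0.0264·25) = 1840000 · e^(0.66)
= 1840000 · 1.93479 ≈ 3560017.9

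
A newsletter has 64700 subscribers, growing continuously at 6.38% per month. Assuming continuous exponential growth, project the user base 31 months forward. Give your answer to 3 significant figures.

P(31) = 64700 · e^(0.0638·31) = 64700 · e^(1.9778)
= 64700 · 7.22683 ≈ 467575.67

≈ 468,000 subscribers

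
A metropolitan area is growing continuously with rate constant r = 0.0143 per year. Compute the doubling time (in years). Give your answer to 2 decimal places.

doubling time ≈ 48.47 years

doubling time = ln(2) / |r| = 0.69315 / 0.0143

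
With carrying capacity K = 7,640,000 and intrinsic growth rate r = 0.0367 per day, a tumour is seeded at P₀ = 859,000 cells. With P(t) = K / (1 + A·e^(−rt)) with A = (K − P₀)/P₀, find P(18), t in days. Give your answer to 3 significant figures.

A = (7640000 − 859000)/859000 = 7.89406
P(18) = 7640000 / (1 + 7.89406·e^(−0.0367·18)) = 7640000 / (1 + 7.89406·0.516541)
= 7640000 / 5.07761 ≈ 1504645.01

≈ 1,500,000 cells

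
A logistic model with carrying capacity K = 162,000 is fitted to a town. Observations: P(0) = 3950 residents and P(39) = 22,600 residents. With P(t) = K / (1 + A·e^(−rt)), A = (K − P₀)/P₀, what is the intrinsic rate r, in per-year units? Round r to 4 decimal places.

r ≈ 0.0479 per year

A = (162000 − 3950)/3950 = 40.01266
22600 = 162000/(1 + 40.01266·e^(−r·39)) → e^(−39r) = (7.16814 − 1)/40.01266 = 0.154155
r = −ln(0.154155)/39 = 1.8698/39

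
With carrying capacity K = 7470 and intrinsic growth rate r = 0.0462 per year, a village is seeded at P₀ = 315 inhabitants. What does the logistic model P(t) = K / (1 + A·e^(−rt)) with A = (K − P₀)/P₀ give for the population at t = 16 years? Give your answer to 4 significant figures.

A = (7470 − 315)/315 = 22.71429
P(16) = 7470 / (1 + 22.71429·e^(−0.0462·16)) = 7470 / (1 + 22.71429·0.477496)
= 7470 / 11.84598 ≈ 630.59

≈ 630.6 inhabitants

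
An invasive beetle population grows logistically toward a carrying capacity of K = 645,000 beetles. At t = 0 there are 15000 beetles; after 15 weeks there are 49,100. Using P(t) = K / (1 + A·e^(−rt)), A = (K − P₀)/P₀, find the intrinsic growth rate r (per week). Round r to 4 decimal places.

r ≈ 0.0828 per week

A = (645000 − 15000)/15000 = 42
49100 = 645000/(1 + 42·e^(−r·15)) → e^(−15r) = (13.13646 − 1)/42 = 0.288963
r = −ln(0.288963)/15 = 1.24146/15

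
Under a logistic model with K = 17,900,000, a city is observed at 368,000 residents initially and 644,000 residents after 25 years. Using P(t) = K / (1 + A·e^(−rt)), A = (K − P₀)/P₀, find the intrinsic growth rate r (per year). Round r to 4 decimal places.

A = (17900000 − 368000)/368000 = 47.6413
644000 = 17900000/(1 + 47.6413·e^(−r·25)) → e^(−25r) = (27.79503 − 1)/47.6413 = 0.562433
r = −ln(0.562433)/25 = 0.57548/25

r ≈ 0.0230 per year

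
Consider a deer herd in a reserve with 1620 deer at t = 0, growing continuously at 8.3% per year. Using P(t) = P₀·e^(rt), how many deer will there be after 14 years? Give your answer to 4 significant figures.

P(14) = 1620 · e^(0.083·14) = 1620 · e^(1.162)
= 1620 · 3.19632 ≈ 5178.04

≈ 5,178 deer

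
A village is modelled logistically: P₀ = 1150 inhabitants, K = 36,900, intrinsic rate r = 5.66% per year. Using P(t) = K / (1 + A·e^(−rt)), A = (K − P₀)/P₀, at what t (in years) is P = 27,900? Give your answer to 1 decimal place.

t ≈ 80.7 years

A = (36900 − 1150)/1150 = 31.08696
27900 = 36900/(1 + 31.08696·e^(−0.0566t)) → 1 + 31.08696·e^(−0.0566t) = 1.32258
e^(−0.0566t) = 0.010377 → t = ln(96.36957)/0.0566 = 4.56819/0.0566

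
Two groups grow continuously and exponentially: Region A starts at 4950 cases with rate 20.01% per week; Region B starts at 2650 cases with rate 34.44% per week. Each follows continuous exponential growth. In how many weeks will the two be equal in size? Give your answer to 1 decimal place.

t ≈ 4.3 weeks

4950·e^(0.2001t) = 2650·e^(0.3444t)
4950/2650 = e^((0.3444 − 0.2001)t) → ln(1.86792) = 0.1443·t
t = 0.62483 / 0.1443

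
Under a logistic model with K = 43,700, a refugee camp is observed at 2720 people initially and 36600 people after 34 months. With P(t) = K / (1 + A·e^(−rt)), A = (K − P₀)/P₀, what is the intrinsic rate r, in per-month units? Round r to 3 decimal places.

r ≈ 0.128 per month

A = (43700 − 2720)/2720 = 15.06618
36600 = 43700/(1 + 15.06618·e^(−r·34)) → e^(−34r) = (1.19399 − 1)/15.06618 = 0.012876
r = −ln(0.012876)/34 = 4.35241/34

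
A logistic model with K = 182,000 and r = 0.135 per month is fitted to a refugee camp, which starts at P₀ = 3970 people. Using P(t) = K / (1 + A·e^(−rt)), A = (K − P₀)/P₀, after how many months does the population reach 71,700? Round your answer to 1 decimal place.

t ≈ 25.0 months

A = (182000 − 3970)/3970 = 44.84383
71700 = 182000/(1 + 44.84383·e^(−0.135t)) → 1 + 44.84383·e^(−0.135t) = 2.53835
e^(−0.135t) = 0.034305 → t = ln(29.15052)/0.135 = 3.37247/0.135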